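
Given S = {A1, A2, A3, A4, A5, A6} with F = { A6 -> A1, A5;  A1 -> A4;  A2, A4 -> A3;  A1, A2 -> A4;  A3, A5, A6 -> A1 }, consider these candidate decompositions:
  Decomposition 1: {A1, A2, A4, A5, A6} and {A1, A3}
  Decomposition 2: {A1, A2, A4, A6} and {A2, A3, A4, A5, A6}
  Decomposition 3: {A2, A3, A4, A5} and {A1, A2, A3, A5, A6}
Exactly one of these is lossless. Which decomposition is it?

Decomposition 1: common = {A1}, closure = {A1, A4} → lossy.
Decomposition 2: common = {A2, A4, A6}, closure = {A1, A2, A3, A4, A5, A6} → lossless.
Decomposition 3: common = {A2, A3, A5}, closure = {A2, A3, A5} → lossy.

Decomposition 2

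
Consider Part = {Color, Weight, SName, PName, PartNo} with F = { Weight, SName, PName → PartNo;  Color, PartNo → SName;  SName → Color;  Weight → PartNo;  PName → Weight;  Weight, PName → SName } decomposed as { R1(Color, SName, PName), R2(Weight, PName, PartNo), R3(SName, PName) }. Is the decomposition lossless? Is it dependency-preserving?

lossless but not dependency-preserving

Lossless test (chase): Rows 1 and 3 agree on SName; apply SName→Color and equate their Color entries. Rows 1 and 2 agree on PName; apply PName→Weight and equate their Weight entries. Rows 1 and 3 agree on PName; apply PName→Weight and equate their Weight entries. Rows 1 and 2 agree on Weight, PName; apply Weight, PName→SName and equate their SName entries. Rows 1 and 2 agree on Weight, SName, PName; apply Weight, SName, PName→PartNo and equate their PartNo entries. Rows 1 and 3 agree on Weight, SName, PName; apply Weight, SName, PName→PartNo and equate their PartNo entries. Rows 1 and 2 agree on SName; apply SName→Color and equate their Color entries. Row 1 is now all distinguished symbols — the join is lossless.
Dependency preservation: the restricted closure of {Color, PartNo} across the fragments never reaches {SName}, so Color, PartNo → SName cannot be enforced without a join — not preserved.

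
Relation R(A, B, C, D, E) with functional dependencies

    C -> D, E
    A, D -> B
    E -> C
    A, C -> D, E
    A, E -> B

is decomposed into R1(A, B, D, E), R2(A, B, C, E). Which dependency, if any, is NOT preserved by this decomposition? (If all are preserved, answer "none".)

C → D, E: restricted closure across fragments reaches D, E.
A, D → B lies within R1.
E → C lies within R2.
A, C → D, E: restricted closure across fragments reaches D, E.
A, E → B lies within R1.
Every dependency is enforceable on the fragments, so the decomposition is dependency-preserving.

none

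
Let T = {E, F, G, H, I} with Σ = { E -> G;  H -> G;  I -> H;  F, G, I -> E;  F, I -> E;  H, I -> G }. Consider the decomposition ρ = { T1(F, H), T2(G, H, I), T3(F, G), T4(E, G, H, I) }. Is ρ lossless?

Chase test. Columns are E, F, G, H, I; row i has aⱼ where attribute j ∈ Ti, else bᵢⱼ.
Initial tableau (one row per fragment):
  row 1: b11 a2 b13 a4 b15
  row 2: b21 b22 a3 a4 a5
  row 3: b31 a2 a3 b34 b35
  row 4: a1 b42 a3 a4 a5
Rows 1 and 2 agree on H; apply H→G and equate their G entries.
No row becomes fully distinguished — the join is lossy.

No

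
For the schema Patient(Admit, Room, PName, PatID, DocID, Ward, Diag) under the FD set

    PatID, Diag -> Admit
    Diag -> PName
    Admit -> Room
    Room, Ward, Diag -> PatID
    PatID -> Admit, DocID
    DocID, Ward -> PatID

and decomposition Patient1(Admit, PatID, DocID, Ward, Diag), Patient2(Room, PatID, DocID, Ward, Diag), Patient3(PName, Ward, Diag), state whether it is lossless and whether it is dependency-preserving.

lossless but not dependency-preserving

Lossless test (chase): Rows 1 and 2 agree on PatID, Diag; apply PatID, Diag→Admit and equate their Admit entries. Rows 1 and 2 agree on Diag; apply Diag→PName and equate their PName entries. Rows 1 and 3 agree on Diag; apply Diag→PName and equate their PName entries. Rows 1 and 2 agree on Admit; apply Admit→Room and equate their Room entries. Row 1 is now all distinguished symbols — the join is lossless.
Dependency preservation: the restricted closure of {Admit} across the fragments never reaches {Room}, so Admit → Room cannot be enforced without a join — not preserved.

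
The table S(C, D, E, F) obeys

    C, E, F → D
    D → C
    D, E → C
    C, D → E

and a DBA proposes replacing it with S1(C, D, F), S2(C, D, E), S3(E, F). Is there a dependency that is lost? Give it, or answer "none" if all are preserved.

C, E, F → D

Check C, E, F → D: no single fragment contains all of {C, D, E, F}, and the restricted closure of {C, E, F} across the fragments never reaches {D}.
D → C is preserved.
D, E → C is preserved.
C, D → E is preserved.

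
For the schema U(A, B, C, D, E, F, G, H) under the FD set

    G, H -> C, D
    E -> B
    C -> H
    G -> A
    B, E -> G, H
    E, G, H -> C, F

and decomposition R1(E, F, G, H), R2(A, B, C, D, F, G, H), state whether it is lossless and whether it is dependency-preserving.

Lossless test: (F, G, H)⁺ = {A, C, D, F, G, H}, which is a superkey of neither fragment — lossy.
Dependency preservation: the restricted closure of {E} across the fragments never reaches {B}, so E → B cannot be enforced without a join — not preserved.

lossy and not dependency-preserving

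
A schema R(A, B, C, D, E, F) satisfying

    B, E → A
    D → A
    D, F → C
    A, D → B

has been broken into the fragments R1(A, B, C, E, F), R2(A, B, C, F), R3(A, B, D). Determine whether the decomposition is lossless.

Chase test. Columns are A, B, C, D, E, F; row i has aⱼ where attribute j ∈ Ri, else bᵢⱼ.
Initial tableau (one row per fragment):
  row 1: a1 a2 a3 b14 a5 a6
  row 2: a1 a2 a3 b24 b25 a6
  row 3: a1 a2 b33 a4 b35 b36
No row becomes fully distinguished — the join is lossy.

No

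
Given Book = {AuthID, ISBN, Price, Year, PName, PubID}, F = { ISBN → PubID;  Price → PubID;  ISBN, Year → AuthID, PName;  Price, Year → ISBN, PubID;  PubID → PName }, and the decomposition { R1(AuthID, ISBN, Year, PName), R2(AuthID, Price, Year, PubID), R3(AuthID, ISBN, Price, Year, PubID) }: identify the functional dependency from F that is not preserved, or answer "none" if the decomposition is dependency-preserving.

Check PubID → PName: no single fragment contains all of {PName, PubID}, and the restricted closure of {PubID} across the fragments never reaches {PName}.
ISBN → PubID is preserved.
Price → PubID is preserved.
ISBN, Year → AuthID, PName is preserved.
Price, Year → ISBN, PubID is preserved.

PubID → PName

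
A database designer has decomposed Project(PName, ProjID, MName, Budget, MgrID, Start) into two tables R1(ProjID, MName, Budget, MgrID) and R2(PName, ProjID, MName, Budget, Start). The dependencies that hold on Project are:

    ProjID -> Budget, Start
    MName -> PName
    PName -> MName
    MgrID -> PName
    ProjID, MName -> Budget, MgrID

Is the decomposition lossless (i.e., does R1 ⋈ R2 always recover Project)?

Yes

Common attributes: R1 ∩ R2 = {ProjID, MName, Budget}.
Closure of {ProjID, MName, Budget}: ProjID → Budget, Start applies, adding Start; MName → PName applies, adding PName; ProjID, MName → Budget, MgrID applies, adding MgrID. So (ProjID, MName, Budget)⁺ = {PName, ProjID, MName, Budget, MgrID, Start}.
This closure contains every attribute of R1, so R1 ∩ R2 → R1. The join is lossless.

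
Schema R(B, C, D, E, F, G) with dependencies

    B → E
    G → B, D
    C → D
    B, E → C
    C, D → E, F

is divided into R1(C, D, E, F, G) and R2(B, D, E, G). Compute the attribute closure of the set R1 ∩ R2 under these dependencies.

R1 ∩ R2 = {D, E, G}.
G → B, D applies, adding B
B, E → C applies, adding C
C, D → E, F applies, adding F
Closure: {B, C, D, E, F, G}.

B, C, D, E, F, G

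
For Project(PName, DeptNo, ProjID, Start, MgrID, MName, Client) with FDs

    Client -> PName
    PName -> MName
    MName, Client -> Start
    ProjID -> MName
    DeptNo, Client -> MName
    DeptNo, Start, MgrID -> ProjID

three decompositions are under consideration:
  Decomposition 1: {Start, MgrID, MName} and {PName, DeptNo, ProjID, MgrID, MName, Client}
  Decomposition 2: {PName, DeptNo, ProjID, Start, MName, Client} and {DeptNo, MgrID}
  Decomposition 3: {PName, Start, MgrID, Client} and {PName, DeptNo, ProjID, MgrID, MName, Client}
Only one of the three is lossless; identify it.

Decomposition 1: common = {MgrID, MName}, closure = {MgrID, MName} → lossy.
Decomposition 2: common = {DeptNo}, closure = {DeptNo} → lossy.
Decomposition 3: common = {PName, MgrID, Client}, closure = {PName, Start, MgrID, MName, Client} → lossless.

Decomposition 3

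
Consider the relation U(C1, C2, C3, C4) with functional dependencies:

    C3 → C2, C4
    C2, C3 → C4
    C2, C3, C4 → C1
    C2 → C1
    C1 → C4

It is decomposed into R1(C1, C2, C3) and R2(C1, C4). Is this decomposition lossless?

Yes

Common attributes: R1 ∩ R2 = {C1}.
Closure of {C1}: C1 → C4 applies, adding C4. So (C1)⁺ = {C1, C4}.
This closure contains every attribute of R2, so R1 ∩ R2 → R2. The join is lossless.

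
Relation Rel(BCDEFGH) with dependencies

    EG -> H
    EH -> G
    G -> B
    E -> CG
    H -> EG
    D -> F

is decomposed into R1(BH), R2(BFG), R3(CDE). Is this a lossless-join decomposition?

No

Chase test. Columns are BCDEFGH; row i has aⱼ where attribute j ∈ Ri, else bᵢⱼ.
Initial tableau (one row per fragment):
  row 1: a1 b12 b13 b14 b15 b16 a7
  row 2: a1 b22 b23 b24 a5 a6 b27
  row 3: b31 a2 a3 a4 b35 b36 b37
No row becomes fully distinguished — the join is lossy.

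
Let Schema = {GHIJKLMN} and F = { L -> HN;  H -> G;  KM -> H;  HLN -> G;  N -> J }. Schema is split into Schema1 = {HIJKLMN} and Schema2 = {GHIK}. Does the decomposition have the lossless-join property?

Common attributes: Schema1 ∩ Schema2 = {HIK}.
Closure of {HIK}: H → G applies, adding G. So (HIK)⁺ = {GHIK}.
This closure contains every attribute of Schema2, so Schema1 ∩ Schema2 → Schema2. The join is lossless.

Yes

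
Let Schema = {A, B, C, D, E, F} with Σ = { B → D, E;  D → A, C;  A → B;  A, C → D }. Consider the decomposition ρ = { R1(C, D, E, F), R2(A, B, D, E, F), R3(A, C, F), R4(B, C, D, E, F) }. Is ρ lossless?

Chase test. Columns are A, B, C, D, E, F; row i has aⱼ where attribute j ∈ Ri, else bᵢⱼ.
Initial tableau (one row per fragment):
  row 1: b11 b12 a3 a4 a5 a6
  row 2: a1 a2 b23 a4 a5 a6
  row 3: a1 b32 a3 b34 b35 a6
  row 4: b41 a2 a3 a4 a5 a6
Rows 1 and 2 agree on D; apply D→A, C and equate their A, C entries.
Rows 1 and 4 agree on D; apply D→A, C and equate their A, C entries.
Rows 1 and 2 agree on A; apply A→B and equate their B entries.
Rows 1 and 3 agree on A; apply A→B and equate their B entries.
Rows 1 and 3 agree on A, C; apply A, C→D and equate their D entries.
Rows 1 and 3 agree on B; apply B→D, E and equate their D, E entries.
Row 1 is now all distinguished symbols — the join is lossless.

Yes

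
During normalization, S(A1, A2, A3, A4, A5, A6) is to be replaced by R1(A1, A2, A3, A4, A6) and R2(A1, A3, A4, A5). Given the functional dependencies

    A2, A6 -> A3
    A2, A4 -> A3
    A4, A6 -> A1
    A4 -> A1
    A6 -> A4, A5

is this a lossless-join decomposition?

Common attributes: R1 ∩ R2 = {A1, A3, A4}.
No dependency enlarges {A1, A3, A4}, so (A1, A3, A4)⁺ = {A1, A3, A4}.
The closure contains neither all of R1 = {A1, A2, A3, A4, A6} nor all of R2 = {A1, A3, A4, A5}, so the common attributes are not a superkey of either fragment. The join is lossy.

No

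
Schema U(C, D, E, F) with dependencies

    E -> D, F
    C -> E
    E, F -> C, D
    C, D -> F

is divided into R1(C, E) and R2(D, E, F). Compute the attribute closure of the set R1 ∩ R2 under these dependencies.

R1 ∩ R2 = {E}.
E → D, F applies, adding D, F
E, F → C, D applies, adding C
Closure: {C, D, E, F}.

C, D, E, F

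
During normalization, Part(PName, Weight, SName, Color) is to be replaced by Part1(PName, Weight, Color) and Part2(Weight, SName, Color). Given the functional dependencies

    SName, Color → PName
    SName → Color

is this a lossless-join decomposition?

Common attributes: Part1 ∩ Part2 = {Weight, Color}.
No dependency enlarges {Weight, Color}, so (Weight, Color)⁺ = {Weight, Color}.
The closure contains neither all of Part1 = {PName, Weight, Color} nor all of Part2 = {Weight, SName, Color}, so the common attributes are not a superkey of either fragment. The join is lossy.

No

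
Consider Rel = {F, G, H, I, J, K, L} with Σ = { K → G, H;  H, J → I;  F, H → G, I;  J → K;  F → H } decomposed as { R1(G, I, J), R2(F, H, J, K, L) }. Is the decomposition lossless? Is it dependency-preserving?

Lossless test: (J)⁺ = {G, H, I, J, K}, which contains all of one fragment — lossless.
Dependency preservation: the restricted closure of {K} across the fragments never reaches {G, H}, so K → G, H cannot be enforced without a join — not preserved.

lossless but not dependency-preserving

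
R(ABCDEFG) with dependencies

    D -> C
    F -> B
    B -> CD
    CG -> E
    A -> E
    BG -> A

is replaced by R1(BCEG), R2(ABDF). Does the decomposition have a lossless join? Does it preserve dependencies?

lossy and not dependency-preserving

Lossless test: (B)⁺ = {BCD}, which is a superkey of neither fragment — lossy.
Dependency preservation: the restricted closure of {D} across the fragments never reaches {C}, so D → C cannot be enforced without a join — not preserved.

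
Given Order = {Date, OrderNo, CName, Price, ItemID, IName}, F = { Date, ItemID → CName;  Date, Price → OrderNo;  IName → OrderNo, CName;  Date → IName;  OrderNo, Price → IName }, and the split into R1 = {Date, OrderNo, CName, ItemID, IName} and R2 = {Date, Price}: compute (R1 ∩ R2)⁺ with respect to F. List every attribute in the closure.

Date, OrderNo, CName, IName

R1 ∩ R2 = {Date}.
Date → IName applies, adding IName
IName → OrderNo, CName applies, adding OrderNo, CName
Closure: {Date, OrderNo, CName, IName}.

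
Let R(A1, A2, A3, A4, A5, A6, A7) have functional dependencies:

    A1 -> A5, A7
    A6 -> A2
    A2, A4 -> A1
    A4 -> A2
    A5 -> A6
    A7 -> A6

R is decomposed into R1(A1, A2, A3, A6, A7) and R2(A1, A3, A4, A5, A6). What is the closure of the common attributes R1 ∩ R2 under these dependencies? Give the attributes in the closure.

R1 ∩ R2 = {A1, A3, A6}.
A1 → A5, A7 applies, adding A5, A7
A6 → A2 applies, adding A2
Closure: {A1, A2, A3, A5, A6, A7}.

A1, A2, A3, A5, A6, A7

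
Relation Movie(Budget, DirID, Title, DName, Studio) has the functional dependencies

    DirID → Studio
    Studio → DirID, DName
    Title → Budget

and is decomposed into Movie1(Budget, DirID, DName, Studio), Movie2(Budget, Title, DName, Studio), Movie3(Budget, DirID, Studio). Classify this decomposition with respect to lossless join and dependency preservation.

lossless and dependency-preserving

Lossless test (chase): Rows 1 and 2 agree on Studio; apply Studio→DirID, DName and equate their DirID, DName entries. Rows 1 and 3 agree on Studio; apply Studio→DirID, DName and equate their DirID, DName entries. Row 2 is now all distinguished symbols — the join is lossless.
Dependency preservation: every FD's attributes lie within a single fragment, so each can be enforced locally — preserved.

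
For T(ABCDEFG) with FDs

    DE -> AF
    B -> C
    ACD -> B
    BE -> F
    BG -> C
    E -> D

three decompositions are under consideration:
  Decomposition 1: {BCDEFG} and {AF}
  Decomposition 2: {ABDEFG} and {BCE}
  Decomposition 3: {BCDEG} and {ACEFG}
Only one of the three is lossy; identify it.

Decomposition 1

Decomposition 1: common = {F}, closure = {F} → lossy.
Decomposition 2: common = {BE}, closure = {ABCDEF} → lossless.
Decomposition 3: common = {CEG}, closure = {ABCDEFG} → lossless.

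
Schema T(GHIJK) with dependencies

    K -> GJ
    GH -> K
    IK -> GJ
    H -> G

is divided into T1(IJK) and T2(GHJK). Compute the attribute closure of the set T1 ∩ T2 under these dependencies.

GJK

T1 ∩ T2 = {JK}.
K → GJ applies, adding G
Closure: {GJK}.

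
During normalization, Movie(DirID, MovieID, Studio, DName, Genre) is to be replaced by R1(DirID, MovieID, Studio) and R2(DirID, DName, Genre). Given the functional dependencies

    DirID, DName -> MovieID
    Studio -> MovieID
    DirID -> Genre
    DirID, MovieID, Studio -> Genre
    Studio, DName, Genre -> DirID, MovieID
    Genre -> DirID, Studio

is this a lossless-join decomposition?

Common attributes: R1 ∩ R2 = {DirID}.
Closure of {DirID}: DirID → Genre applies, adding Genre; Genre → DirID, Studio applies, adding Studio; Studio → MovieID applies, adding MovieID. So (DirID)⁺ = {DirID, MovieID, Studio, Genre}.
This closure contains every attribute of R1, so R1 ∩ R2 → R1. The join is lossless.

Yes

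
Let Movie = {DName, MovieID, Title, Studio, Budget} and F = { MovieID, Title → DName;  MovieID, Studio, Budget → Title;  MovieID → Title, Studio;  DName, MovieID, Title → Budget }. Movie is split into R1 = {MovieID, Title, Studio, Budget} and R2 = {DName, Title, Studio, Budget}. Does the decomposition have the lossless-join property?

Common attributes: R1 ∩ R2 = {Title, Studio, Budget}.
No dependency enlarges {Title, Studio, Budget}, so (Title, Studio, Budget)⁺ = {Title, Studio, Budget}.
The closure contains neither all of R1 = {MovieID, Title, Studio, Budget} nor all of R2 = {DName, Title, Studio, Budget}, so the common attributes are not a superkey of either fragment. The join is lossy.

No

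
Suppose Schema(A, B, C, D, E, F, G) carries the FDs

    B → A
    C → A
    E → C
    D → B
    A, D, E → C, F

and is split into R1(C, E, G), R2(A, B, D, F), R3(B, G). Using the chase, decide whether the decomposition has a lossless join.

Chase test. Columns are A, B, C, D, E, F, G; row i has aⱼ where attribute j ∈ Ri, else bᵢⱼ.
Initial tableau (one row per fragment):
  row 1: b11 b12 a3 b14 a5 b16 a7
  row 2: a1 a2 b23 a4 b25 a6 b27
  row 3: b31 a2 b33 b34 b35 b36 a7
Rows 2 and 3 agree on B; apply B→A and equate their A entries.
No row becomes fully distinguished — the join is lossy.

No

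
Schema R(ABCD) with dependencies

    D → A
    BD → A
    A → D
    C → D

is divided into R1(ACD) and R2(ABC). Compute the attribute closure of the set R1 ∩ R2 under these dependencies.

R1 ∩ R2 = {AC}.
A → D applies, adding D
Closure: {ACD}.

ACD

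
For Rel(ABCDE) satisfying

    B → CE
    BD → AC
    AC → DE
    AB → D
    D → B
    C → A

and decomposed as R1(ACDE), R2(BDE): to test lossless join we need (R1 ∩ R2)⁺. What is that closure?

ABCDE

R1 ∩ R2 = {DE}.
D → B applies, adding B
B → CE applies, adding C
BD → AC applies, adding A
Closure: {ABCDE}.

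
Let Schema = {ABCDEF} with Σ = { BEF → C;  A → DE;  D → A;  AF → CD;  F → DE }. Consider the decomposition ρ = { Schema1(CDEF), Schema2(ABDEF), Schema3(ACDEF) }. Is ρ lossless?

Chase test. Columns are ABCDEF; row i has aⱼ where attribute j ∈ Schemai, else bᵢⱼ.
Initial tableau (one row per fragment):
  row 1: b11 b12 a3 a4 a5 a6
  row 2: a1 a2 b23 a4 a5 a6
  row 3: a1 b32 a3 a4 a5 a6
Rows 1 and 2 agree on D; apply D→A and equate their A entries.
Rows 1 and 2 agree on AF; apply AF→CD and equate their CD entries.
Row 2 is now all distinguished symbols — the join is lossless.

Yes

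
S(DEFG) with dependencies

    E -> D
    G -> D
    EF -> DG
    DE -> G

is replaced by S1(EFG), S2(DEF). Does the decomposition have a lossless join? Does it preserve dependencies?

lossless but not dependency-preserving

Lossless test: (EF)⁺ = {DEFG}, which contains all of one fragment — lossless.
Dependency preservation: the restricted closure of {G} across the fragments never reaches {D}, so G → D cannot be enforced without a join — not preserved.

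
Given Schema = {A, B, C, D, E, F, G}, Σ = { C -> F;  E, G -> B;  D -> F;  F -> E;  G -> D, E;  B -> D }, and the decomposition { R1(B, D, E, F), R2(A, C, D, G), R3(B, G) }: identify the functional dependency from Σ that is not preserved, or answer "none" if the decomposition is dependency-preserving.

C -> F

Check C → F: no single fragment contains all of {C, F}, and the restricted closure of {C} across the fragments never reaches {F}.
E, G → B is preserved.
D → F is preserved.
F → E is preserved.
G → D, E is preserved.
B → D is preserved.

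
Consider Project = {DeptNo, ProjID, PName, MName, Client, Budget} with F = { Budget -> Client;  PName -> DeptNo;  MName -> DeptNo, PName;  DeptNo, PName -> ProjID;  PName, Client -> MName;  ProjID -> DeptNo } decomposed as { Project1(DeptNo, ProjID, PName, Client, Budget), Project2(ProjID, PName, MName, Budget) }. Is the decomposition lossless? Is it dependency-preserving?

Lossless test: (ProjID, PName, Budget)⁺ = {DeptNo, ProjID, PName, MName, Client, Budget}, which contains all of one fragment — lossless.
Dependency preservation: the restricted closure of {PName, Client} across the fragments never reaches {MName}, so PName, Client → MName cannot be enforced without a join — not preserved.

lossless but not dependency-preserving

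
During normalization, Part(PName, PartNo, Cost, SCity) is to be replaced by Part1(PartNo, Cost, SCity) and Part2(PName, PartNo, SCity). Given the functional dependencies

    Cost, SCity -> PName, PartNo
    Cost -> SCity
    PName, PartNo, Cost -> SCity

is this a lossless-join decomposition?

Common attributes: Part1 ∩ Part2 = {PartNo, SCity}.
No dependency enlarges {PartNo, SCity}, so (PartNo, SCity)⁺ = {PartNo, SCity}.
The closure contains neither all of Part1 = {PartNo, Cost, SCity} nor all of Part2 = {PName, PartNo, SCity}, so the common attributes are not a superkey of either fragment. The join is lossy.

No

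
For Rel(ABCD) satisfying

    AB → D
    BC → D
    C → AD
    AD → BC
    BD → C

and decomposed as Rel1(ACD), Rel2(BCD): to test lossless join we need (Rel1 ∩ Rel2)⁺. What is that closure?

Rel1 ∩ Rel2 = {CD}.
C → AD applies, adding A
AD → BC applies, adding B
Closure: {ABCD}.

ABCD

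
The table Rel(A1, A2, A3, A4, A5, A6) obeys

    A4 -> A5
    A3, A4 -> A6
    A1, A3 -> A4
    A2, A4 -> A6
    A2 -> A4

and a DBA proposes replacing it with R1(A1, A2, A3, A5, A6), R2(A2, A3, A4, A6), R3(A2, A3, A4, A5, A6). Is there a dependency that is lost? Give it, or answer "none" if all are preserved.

Check A1, A3 → A4: no single fragment contains all of {A1, A3, A4}, and the restricted closure of {A1, A3} across the fragments never reaches {A4}.
A4 → A5 is preserved.
A3, A4 → A6 is preserved.
A2, A4 → A6 is preserved.
A2 → A4 is preserved.

A1, A3 -> A4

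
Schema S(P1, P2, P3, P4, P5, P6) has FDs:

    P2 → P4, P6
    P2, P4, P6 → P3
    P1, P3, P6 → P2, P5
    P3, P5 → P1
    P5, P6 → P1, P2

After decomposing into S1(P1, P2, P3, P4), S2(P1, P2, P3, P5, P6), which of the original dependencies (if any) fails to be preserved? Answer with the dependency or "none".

P2 → P4, P6: restricted closure across fragments reaches P4, P6.
P2, P4, P6 → P3: restricted closure across fragments reaches P3.
P1, P3, P6 → P2, P5 lies within S2.
P3, P5 → P1 lies within S2.
P5, P6 → P1, P2 lies within S2.
Every dependency is enforceable on the fragments, so the decomposition is dependency-preserving.

none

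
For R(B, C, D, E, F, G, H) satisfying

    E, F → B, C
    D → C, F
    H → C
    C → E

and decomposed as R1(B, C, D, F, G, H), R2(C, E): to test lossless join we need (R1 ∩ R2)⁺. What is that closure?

C, E

R1 ∩ R2 = {C}.
C → E applies, adding E
Closure: {C, E}.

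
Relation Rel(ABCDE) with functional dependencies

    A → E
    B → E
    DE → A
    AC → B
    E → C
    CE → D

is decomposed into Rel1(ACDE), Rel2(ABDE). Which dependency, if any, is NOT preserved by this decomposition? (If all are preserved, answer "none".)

none

A → E lies within Rel1.
B → E lies within Rel2.
DE → A lies within Rel1.
AC → B: restricted closure across fragments reaches B.
E → C lies within Rel1.
CE → D lies within Rel1.
Every dependency is enforceable on the fragments, so the decomposition is dependency-preserving.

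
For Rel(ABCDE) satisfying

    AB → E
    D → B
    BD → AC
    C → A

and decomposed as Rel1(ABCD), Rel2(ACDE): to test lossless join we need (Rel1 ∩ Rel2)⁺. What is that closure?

ABCDE

Rel1 ∩ Rel2 = {ACD}.
D → B applies, adding B
AB → E applies, adding E
Closure: {ABCDE}.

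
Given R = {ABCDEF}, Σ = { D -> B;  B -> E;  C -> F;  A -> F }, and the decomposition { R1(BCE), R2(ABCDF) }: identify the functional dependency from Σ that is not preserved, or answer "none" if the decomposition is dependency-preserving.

none

D → B lies within R2.
B → E lies within R1.
C → F lies within R2.
A → F lies within R2.
Every dependency is enforceable on the fragments, so the decomposition is dependency-preserving.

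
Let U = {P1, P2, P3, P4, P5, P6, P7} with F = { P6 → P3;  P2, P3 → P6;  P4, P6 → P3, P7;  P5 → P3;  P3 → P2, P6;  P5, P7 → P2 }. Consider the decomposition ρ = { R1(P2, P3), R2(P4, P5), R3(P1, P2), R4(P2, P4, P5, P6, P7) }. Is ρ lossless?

Chase test. Columns are P1, P2, P3, P4, P5, P6, P7; row i has aⱼ where attribute j ∈ Ri, else bᵢⱼ.
Initial tableau (one row per fragment):
  row 1: b11 a2 a3 b14 b15 b16 b17
  row 2: b21 b22 b23 a4 a5 b26 b27
  row 3: a1 a2 b33 b34 b35 b36 b37
  row 4: b41 a2 b43 a4 a5 a6 a7
Rows 2 and 4 agree on P5; apply P5→P3 and equate their P3 entries.
Rows 2 and 4 agree on P3; apply P3→P2, P6 and equate their P2, P6 entries.
Rows 2 and 4 agree on P4, P6; apply P4, P6→P3, P7 and equate their P3, P7 entries.
No row becomes fully distinguished — the join is lossy.

No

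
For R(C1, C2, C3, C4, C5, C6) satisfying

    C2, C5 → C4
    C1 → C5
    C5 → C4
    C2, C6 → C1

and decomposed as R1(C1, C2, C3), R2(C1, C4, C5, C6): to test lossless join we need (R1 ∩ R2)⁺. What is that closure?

C1, C4, C5

R1 ∩ R2 = {C1}.
C1 → C5 applies, adding C5
C5 → C4 applies, adding C4
Closure: {C1, C4, C5}.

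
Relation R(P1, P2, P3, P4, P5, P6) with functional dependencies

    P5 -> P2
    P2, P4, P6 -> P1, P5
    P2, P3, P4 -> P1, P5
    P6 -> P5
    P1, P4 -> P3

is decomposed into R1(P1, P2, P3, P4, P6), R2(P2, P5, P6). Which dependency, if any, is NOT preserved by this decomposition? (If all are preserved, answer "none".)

P2, P3, P4 -> P1, P5

Check P2, P3, P4 → P1, P5: no single fragment contains all of {P1, P2, P3, P4, P5}, and the restricted closure of {P2, P3, P4} across the fragments never reaches {P1, P5}.
P5 → P2 is preserved.
P2, P4, P6 → P1, P5 is preserved.
P6 → P5 is preserved.
P1, P4 → P3 is preserved.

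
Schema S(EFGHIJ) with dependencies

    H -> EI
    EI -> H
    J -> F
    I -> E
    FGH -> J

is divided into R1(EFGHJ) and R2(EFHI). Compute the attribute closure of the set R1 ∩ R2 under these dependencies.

EFHI

R1 ∩ R2 = {EFH}.
H → EI applies, adding I
Closure: {EFHI}.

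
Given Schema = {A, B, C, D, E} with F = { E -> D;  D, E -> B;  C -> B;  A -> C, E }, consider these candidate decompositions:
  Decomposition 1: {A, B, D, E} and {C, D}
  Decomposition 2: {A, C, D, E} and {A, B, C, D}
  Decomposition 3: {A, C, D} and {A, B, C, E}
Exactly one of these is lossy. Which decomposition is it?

Decomposition 1: common = {D}, closure = {D} → lossy.
Decomposition 2: common = {A, C, D}, closure = {A, B, C, D, E} → lossless.
Decomposition 3: common = {A, C}, closure = {A, B, C, D, E} → lossless.

Decomposition 1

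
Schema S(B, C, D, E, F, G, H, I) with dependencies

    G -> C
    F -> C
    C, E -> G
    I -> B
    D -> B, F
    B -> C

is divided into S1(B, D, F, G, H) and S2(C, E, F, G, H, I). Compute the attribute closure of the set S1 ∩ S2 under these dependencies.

C, F, G, H

S1 ∩ S2 = {F, G, H}.
G → C applies, adding C
Closure: {C, F, G, H}.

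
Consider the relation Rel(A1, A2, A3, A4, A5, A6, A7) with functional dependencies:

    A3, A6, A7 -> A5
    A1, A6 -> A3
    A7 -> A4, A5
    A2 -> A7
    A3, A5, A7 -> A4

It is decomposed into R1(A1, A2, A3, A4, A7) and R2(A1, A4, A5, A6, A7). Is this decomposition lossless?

No

Common attributes: R1 ∩ R2 = {A1, A4, A7}.
Closure of {A1, A4, A7}: A7 → A4, A5 applies, adding A5. So (A1, A4, A7)⁺ = {A1, A4, A5, A7}.
The closure contains neither all of R1 = {A1, A2, A3, A4, A7} nor all of R2 = {A1, A4, A5, A6, A7}, so the common attributes are not a superkey of either fragment. The join is lossy.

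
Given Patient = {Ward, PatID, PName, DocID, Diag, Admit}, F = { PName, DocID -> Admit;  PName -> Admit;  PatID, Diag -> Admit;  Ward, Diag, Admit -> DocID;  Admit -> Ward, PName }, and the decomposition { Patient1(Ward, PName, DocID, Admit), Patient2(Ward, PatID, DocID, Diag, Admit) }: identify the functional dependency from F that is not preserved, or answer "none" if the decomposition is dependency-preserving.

PName, DocID → Admit lies within Patient1.
PName → Admit lies within Patient1.
PatID, Diag → Admit lies within Patient2.
Ward, Diag, Admit → DocID lies within Patient2.
Admit → Ward, PName lies within Patient1.
Every dependency is enforceable on the fragments, so the decomposition is dependency-preserving.

none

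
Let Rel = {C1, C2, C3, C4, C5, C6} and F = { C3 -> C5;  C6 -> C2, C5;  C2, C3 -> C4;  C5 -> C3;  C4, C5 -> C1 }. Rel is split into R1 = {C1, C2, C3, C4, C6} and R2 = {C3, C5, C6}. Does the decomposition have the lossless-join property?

Yes

Common attributes: R1 ∩ R2 = {C3, C6}.
Closure of {C3, C6}: C3 → C5 applies, adding C5; C6 → C2, C5 applies, adding C2; C2, C3 → C4 applies, adding C4; C4, C5 → C1 applies, adding C1. So (C3, C6)⁺ = {C1, C2, C3, C4, C5, C6}.
This closure contains every attribute of R1, so R1 ∩ R2 → R1. The join is lossless.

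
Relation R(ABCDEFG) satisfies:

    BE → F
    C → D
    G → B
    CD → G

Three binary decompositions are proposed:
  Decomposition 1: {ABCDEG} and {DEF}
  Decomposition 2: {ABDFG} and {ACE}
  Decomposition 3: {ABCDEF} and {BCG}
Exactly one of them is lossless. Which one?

Decomposition 1: common = {DE}, closure = {DE} → lossy.
Decomposition 2: common = {A}, closure = {A} → lossy.
Decomposition 3: common = {BC}, closure = {BCDG} → lossless.

Decomposition 3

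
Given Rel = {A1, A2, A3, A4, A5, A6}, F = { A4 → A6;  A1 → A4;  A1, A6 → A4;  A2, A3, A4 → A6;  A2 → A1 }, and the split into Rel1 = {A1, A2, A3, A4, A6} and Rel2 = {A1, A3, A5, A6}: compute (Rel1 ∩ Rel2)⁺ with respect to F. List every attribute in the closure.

Rel1 ∩ Rel2 = {A1, A3, A6}.
A1 → A4 applies, adding A4
Closure: {A1, A3, A4, A6}.

A1, A3, A4, A6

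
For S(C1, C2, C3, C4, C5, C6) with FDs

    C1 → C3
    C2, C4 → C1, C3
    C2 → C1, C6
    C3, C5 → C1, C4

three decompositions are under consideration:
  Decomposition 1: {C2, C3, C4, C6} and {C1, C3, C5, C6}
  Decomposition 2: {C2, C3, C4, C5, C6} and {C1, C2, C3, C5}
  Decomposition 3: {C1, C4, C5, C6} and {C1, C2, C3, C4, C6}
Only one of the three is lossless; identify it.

Decomposition 2

Decomposition 1: common = {C3, C6}, closure = {C3, C6} → lossy.
Decomposition 2: common = {C2, C3, C5}, closure = {C1, C2, C3, C4, C5, C6} → lossless.
Decomposition 3: common = {C1, C4, C6}, closure = {C1, C3, C4, C6} → lossy.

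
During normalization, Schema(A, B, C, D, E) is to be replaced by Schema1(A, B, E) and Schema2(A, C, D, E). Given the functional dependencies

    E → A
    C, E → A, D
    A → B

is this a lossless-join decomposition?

Common attributes: Schema1 ∩ Schema2 = {A, E}.
Closure of {A, E}: A → B applies, adding B. So (A, E)⁺ = {A, B, E}.
This closure contains every attribute of Schema1, so Schema1 ∩ Schema2 → Schema1. The join is lossless.

Yes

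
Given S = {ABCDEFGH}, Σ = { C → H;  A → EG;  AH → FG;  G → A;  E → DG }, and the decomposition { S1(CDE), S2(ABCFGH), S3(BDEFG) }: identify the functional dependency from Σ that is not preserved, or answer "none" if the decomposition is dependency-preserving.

none

C → H lies within S2.
A → EG: restricted closure across fragments reaches EG.
AH → FG lies within S2.
G → A lies within S2.
E → DG lies within S3.
Every dependency is enforceable on the fragments, so the decomposition is dependency-preserving.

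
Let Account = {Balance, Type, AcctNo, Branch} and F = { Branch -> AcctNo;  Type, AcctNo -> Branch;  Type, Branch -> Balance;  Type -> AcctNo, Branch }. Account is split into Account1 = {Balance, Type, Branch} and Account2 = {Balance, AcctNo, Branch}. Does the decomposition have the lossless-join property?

Yes

Common attributes: Account1 ∩ Account2 = {Balance, Branch}.
Closure of {Balance, Branch}: Branch → AcctNo applies, adding AcctNo. So (Balance, Branch)⁺ = {Balance, AcctNo, Branch}.
This closure contains every attribute of Account2, so Account1 ∩ Account2 → Account2. The join is lossless.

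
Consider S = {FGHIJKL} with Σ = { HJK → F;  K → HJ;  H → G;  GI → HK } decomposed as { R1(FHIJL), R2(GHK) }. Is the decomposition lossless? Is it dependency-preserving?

lossy and not dependency-preserving

Lossless test: (H)⁺ = {GH}, which is a superkey of neither fragment — lossy.
Dependency preservation: the restricted closure of {HJK} across the fragments never reaches {F}, so HJK → F cannot be enforced without a join — not preserved.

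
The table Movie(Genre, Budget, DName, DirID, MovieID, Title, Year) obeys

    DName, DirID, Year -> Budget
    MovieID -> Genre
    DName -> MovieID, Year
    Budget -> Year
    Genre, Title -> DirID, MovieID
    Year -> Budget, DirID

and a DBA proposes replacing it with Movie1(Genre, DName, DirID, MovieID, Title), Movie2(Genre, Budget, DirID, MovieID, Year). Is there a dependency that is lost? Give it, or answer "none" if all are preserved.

Check DName → MovieID, Year: no single fragment contains all of {DName, MovieID, Year}, and the restricted closure of {DName} across the fragments never reaches {MovieID, Year}.
DName, DirID, Year → Budget is preserved.
MovieID → Genre is preserved.
Budget → Year is preserved.
Genre, Title → DirID, MovieID is preserved.
Year → Budget, DirID is preserved.

DName -> MovieID, Year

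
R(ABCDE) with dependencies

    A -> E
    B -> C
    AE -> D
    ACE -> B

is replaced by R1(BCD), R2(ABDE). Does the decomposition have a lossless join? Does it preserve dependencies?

Lossless test: (BD)⁺ = {BCD}, which contains all of one fragment — lossless.
Dependency preservation: the restricted closure of {ACE} across the fragments never reaches {B}, so ACE → B cannot be enforced without a join — not preserved.

lossless but not dependency-preserving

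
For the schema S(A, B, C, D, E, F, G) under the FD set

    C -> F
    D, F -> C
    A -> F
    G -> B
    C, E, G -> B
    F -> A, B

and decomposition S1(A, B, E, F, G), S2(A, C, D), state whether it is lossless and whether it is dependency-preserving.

Lossless test: (A)⁺ = {A, B, F}, which is a superkey of neither fragment — lossy.
Dependency preservation: C → F; D, F → C; C, E, G → B are not contained in any single fragment, but the restricted closure of each left-hand side across the fragments still reaches the right-hand side; the remaining FDs each lie inside some fragment. All dependencies are preserved.

lossy but dependency-preserving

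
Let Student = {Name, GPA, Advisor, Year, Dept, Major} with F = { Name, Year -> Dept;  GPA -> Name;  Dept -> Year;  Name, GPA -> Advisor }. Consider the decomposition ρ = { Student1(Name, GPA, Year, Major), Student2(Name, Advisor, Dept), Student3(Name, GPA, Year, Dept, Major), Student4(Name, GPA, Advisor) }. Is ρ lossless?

Yes

Chase test. Columns are Name, GPA, Advisor, Year, Dept, Major; row i has aⱼ where attribute j ∈ Studenti, else bᵢⱼ.
Initial tableau (one row per fragment):
  row 1: a1 a2 b13 a4 b15 a6
  row 2: a1 b22 a3 b24 a5 b26
  row 3: a1 a2 b33 a4 a5 a6
  row 4: a1 a2 a3 b44 b45 b46
Rows 1 and 3 agree on Name, Year; apply Name, Year→Dept and equate their Dept entries.
Rows 1 and 2 agree on Dept; apply Dept→Year and equate their Year entries.
Rows 1 and 3 agree on Name, GPA; apply Name, GPA→Advisor and equate their Advisor entries.
Rows 1 and 4 agree on Name, GPA; apply Name, GPA→Advisor and equate their Advisor entries.
Row 1 is now all distinguished symbols — the join is lossless.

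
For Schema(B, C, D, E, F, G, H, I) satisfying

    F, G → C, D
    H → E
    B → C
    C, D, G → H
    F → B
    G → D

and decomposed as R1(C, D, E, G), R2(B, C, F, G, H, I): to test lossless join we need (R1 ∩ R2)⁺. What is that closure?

R1 ∩ R2 = {C, G}.
G → D applies, adding D
C, D, G → H applies, adding H
H → E applies, adding E
Closure: {C, D, E, G, H}.

C, D, E, G, H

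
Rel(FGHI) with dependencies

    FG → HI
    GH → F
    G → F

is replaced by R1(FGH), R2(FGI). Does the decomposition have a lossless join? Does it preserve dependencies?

Lossless test: (FG)⁺ = {FGHI}, which contains all of one fragment — lossless.
Dependency preservation: FG → HI is not contained in any single fragment, but the restricted closure of its left-hand side across the fragments still reaches the right-hand side; the remaining FDs each lie inside some fragment. All dependencies are preserved.

lossless and dependency-preserving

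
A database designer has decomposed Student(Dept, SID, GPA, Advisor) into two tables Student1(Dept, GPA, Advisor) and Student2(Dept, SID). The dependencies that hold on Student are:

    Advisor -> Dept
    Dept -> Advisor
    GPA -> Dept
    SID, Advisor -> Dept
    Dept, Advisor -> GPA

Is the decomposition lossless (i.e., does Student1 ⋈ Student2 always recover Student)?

Common attributes: Student1 ∩ Student2 = {Dept}.
Closure of {Dept}: Dept → Advisor applies, adding Advisor; Dept, Advisor → GPA applies, adding GPA. So (Dept)⁺ = {Dept, GPA, Advisor}.
This closure contains every attribute of Student1, so Student1 ∩ Student2 → Student1. The join is lossless.

Yes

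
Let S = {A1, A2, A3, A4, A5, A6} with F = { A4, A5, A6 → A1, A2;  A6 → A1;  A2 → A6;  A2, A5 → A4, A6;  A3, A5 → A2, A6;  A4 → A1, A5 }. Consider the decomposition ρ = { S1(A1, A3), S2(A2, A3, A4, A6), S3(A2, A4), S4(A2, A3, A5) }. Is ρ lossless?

No

Chase test. Columns are A1, A2, A3, A4, A5, A6; row i has aⱼ where attribute j ∈ Si, else bᵢⱼ.
Initial tableau (one row per fragment):
  row 1: a1 b12 a3 b14 b15 b16
  row 2: b21 a2 a3 a4 b25 a6
  row 3: b31 a2 b33 a4 b35 b36
  row 4: b41 a2 a3 b44 a5 b46
Rows 2 and 3 agree on A2; apply A2→A6 and equate their A6 entries.
Rows 2 and 4 agree on A2; apply A2→A6 and equate their A6 entries.
Rows 2 and 3 agree on A4; apply A4→A1, A5 and equate their A1, A5 entries.
Rows 2 and 4 agree on A6; apply A6→A1 and equate their A1 entries.
No row becomes fully distinguished — the join is lossy.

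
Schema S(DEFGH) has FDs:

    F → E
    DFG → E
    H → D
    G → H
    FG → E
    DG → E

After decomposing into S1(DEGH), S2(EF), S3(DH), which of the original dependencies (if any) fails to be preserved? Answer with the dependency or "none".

F → E lies within S2.
DFG → E: restricted closure across fragments reaches E.
H → D lies within S1.
G → H lies within S1.
FG → E: restricted closure across fragments reaches E.
DG → E lies within S1.
Every dependency is enforceable on the fragments, so the decomposition is dependency-preserving.

none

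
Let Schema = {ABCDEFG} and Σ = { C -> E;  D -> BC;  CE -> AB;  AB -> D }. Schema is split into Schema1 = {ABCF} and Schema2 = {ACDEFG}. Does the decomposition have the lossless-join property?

Common attributes: Schema1 ∩ Schema2 = {ACF}.
Closure of {ACF}: C → E applies, adding E; CE → AB applies, adding B; AB → D applies, adding D. So (ACF)⁺ = {ABCDEF}.
This closure contains every attribute of Schema1, so Schema1 ∩ Schema2 → Schema1. The join is lossless.

Yes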